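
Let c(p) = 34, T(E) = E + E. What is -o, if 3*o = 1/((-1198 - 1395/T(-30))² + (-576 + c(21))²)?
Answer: -16/80342475 ≈ -1.9915e-7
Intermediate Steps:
T(E) = 2*E
o = 16/80342475 (o = 1/(3*((-1198 - 1395/(2*(-30)))² + (-576 + 34)²)) = 1/(3*((-1198 - 1395/(-60))² + (-542)²)) = 1/(3*((-1198 - 1395*(-1/60))² + 293764)) = 1/(3*((-1198 + 93/4)² + 293764)) = 1/(3*((-4699/4)² + 293764)) = 1/(3*(22080601/16 + 293764)) = 1/(3*(26780825/16)) = (⅓)*(16/26780825) = 16/80342475 ≈ 1.9915e-7)
-o = -1*16/80342475 = -16/80342475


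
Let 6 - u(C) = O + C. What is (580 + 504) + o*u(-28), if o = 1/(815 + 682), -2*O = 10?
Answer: 540929/499 ≈ 1084.0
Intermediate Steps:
O = -5 (O = -½*10 = -5)
u(C) = 11 - C (u(C) = 6 - (-5 + C) = 6 + (5 - C) = 11 - C)
o = 1/1497 ≈ 0.00066800
(580 + 504) + o*u(-28) = (580 + 504) + (11 - 1*(-28))/1497 = 1084 + (11 + 28)/1497 = 1084 + (1/1497)*39 = 1084 + 13/499 = 540929/499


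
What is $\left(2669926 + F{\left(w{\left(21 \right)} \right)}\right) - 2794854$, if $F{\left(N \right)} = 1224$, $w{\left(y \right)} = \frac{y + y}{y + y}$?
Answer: $-123704$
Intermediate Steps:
$w{\left(y \right)} = 1$ ($w{\left(y \right)} = \frac{2 y}{2 y} = 2 y \frac{1}{2 y} = 1$)
$\left(2669926 + F{\left(w{\left(21 \right)} \right)}\right) - 2794854 = \left(2669926 + 1224\right) - 2794854 = 2671150 - 2794854 = -123704$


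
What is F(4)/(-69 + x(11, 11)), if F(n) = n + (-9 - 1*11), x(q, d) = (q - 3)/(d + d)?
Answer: 176/755 ≈ 0.23311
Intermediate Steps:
x(q, d) = (-3 + q)/(2*d) (x(q, d) = (-3 + q)/((2*d)) = (-3 + q)*(1/(2*d)) = (-3 + q)/(2*d))
F(n) = -20 + n (F(n) = n + (-9 - 11) = n - 20 = -20 + n)
F(4)/(-69 + x(11, 11)) = (-20 + 4)/(-69 + (½)*(-3 + 11)/11) = -16/(-69 + (½)*(1/11)*8) = -16/(-69 + 4/11) = -16/(-755/11) = -16*(-11/755) = 176/755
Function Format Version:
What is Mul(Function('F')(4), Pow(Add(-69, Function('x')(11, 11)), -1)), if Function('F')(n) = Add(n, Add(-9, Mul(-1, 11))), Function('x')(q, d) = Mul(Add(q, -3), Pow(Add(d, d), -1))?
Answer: Rational(176, 755) ≈ 0.23311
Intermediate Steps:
Function('x')(q, d) = Mul(Rational(1, 2), Pow(d, -1), Add(-3, q)) (Function('x')(q, d) = Mul(Add(-3, q), Pow(Mul(2, d), -1)) = Mul(Add(-3, q), Mul(Rational(1, 2), Pow(d, -1))) = Mul(Rational(1, 2), Pow(d, -1), Add(-3, q)))
Function('F')(n) = Add(-20, n) (Function('F')(n) = Add(n, Add(-9, -11)) = Add(n, -20) = Add(-20, n))
Mul(Function('F')(4), Pow(Add(-69, Function('x')(11, 11)), -1)) = Mul(Add(-20, 4), Pow(Add(-69, Mul(Rational(1, 2), Pow(11, -1), Add(-3, 11))), -1)) = Mul(-16, Pow(Add(-69, Mul(Rational(1, 2), Rational(1, 11), 8)), -1)) = Mul(-16, Pow(Add(-69, Rational(4, 11)), -1)) = Mul(-16, Pow(Rational(-755, 11), -1)) = Mul(-16, Rational(-11, 755)) = Rational(176, 755)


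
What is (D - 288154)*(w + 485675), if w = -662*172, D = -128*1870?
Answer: -196135507854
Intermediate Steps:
D = -239360
w = -113864
(D - 288154)*(w + 485675) = (-239360 - 288154)*(-113864 + 485675) = -527514*371811 = -196135507854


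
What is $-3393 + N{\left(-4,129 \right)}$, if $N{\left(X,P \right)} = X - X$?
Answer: $-3393$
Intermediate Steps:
$N{\left(X,P \right)} = 0$
$-3393 + N{\left(-4,129 \right)} = -3393 + 0 = -3393$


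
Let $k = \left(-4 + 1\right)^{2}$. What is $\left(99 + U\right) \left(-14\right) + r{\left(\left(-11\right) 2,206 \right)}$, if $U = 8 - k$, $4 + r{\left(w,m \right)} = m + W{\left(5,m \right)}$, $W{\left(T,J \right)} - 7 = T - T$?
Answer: $-1163$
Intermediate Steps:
$W{\left(T,J \right)} = 7$ ($W{\left(T,J \right)} = 7 + \left(T - T\right) = 7 + 0 = 7$)
$k = 9$ ($k = \left(-3\right)^{2} = 9$)
$r{\left(w,m \right)} = 3 + m$ ($r{\left(w,m \right)} = -4 + \left(m + 7\right) = -4 + \left(7 + m\right) = 3 + m$)
$U = -1$ ($U = 8 - 9 = -1$)
$\left(99 + U\right) \left(-14\right) + r{\left(\left(-11\right) 2,206 \right)} = \left(99 - 1\right) \left(-14\right) + \left(3 + 206\right) = 98 \left(-14\right) + 209 = -1372 + 209 = -1163$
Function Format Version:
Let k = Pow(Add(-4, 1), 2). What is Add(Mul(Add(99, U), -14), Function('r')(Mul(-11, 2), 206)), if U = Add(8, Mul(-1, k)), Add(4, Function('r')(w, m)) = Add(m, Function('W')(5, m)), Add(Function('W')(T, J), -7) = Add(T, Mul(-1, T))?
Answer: -1163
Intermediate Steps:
Function('W')(T, J) = 7 (Function('W')(T, J) = Add(7, Add(T, Mul(-1, T))) = Add(7, 0) = 7)
k = 9 (k = Pow(-3, 2) = 9)
Function('r')(w, m) = Add(3, m) (Function('r')(w, m) = Add(-4, Add(m, 7)) = Add(-4, Add(7, m)) = Add(3, m))
U = -1 (U = Add(8, Mul(-1, 9)) = Add(8, -9) = -1)
Add(Mul(Add(99, U), -14), Function('r')(Mul(-11, 2), 206)) = Add(Mul(Add(99, -1), -14), Add(3, 206)) = Add(Mul(98, -14), 209) = Add(-1372, 209) = -1163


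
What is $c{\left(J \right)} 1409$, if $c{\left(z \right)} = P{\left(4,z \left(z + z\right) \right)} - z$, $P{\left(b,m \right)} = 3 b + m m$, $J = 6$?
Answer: $7312710$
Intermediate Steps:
$P{\left(b,m \right)} = m^{2} + 3 b$ ($P{\left(b,m \right)} = 3 b + m^{2} = m^{2} + 3 b$)
$c{\left(z \right)} = 12 - z + 4 z^{4}$ ($c{\left(z \right)} = \left(\left(z \left(z + z\right)\right)^{2} + 3 \cdot 4\right) - z = \left(\left(z 2 z\right)^{2} + 12\right) - z = \left(\left(2 z^{2}\right)^{2} + 12\right) - z = \left(4 z^{4} + 12\right) - z = \left(12 + 4 z^{4}\right) - z = 12 - z + 4 z^{4}$)
$c{\left(J \right)} 1409 = \left(12 - 6 + 4 \cdot 6^{4}\right) 1409 = \left(12 - 6 + 4 \cdot 1296\right) 1409 = \left(12 - 6 + 5184\right) 1409 = 5190 \cdot 1409 = 7312710$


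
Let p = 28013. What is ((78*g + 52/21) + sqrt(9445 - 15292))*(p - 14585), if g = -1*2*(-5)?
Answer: 73549632/7 + 13428*I*sqrt(5847) ≈ 1.0507e+7 + 1.0268e+6*I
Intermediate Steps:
g = 10 (g = -2*(-5) = 10)
((78*g + 52/21) + sqrt(9445 - 15292))*(p - 14585) = ((78*10 + 52/21) + sqrt(9445 - 15292))*(28013 - 14585) = ((780 + 52*(1/21)) + sqrt(-5847))*13428 = ((780 + 52/21) + I*sqrt(5847))*13428 = (16432/21 + I*sqrt(5847))*13428 = 73549632/7 + 13428*I*sqrt(5847)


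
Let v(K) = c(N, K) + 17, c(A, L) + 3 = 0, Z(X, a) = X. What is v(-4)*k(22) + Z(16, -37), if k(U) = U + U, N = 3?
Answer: 632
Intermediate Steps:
c(A, L) = -3 (c(A, L) = -3 + 0 = -3)
v(K) = 14 (v(K) = -3 + 17 = 14)
k(U) = 2*U
v(-4)*k(22) + Z(16, -37) = 14*(2*22) + 16 = 14*44 + 16 = 616 + 16 = 632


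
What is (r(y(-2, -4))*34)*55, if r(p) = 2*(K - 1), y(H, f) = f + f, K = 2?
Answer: 3740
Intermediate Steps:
y(H, f) = 2*f
r(p) = 2 (r(p) = 2*(2 - 1) = 2*1 = 2)
(r(y(-2, -4))*34)*55 = (2*34)*55 = 68*55 = 3740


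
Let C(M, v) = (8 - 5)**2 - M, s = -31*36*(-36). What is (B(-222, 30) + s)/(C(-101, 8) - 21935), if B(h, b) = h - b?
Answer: -4436/2425 ≈ -1.8293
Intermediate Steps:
s = 40176 (s = -1116*(-36) = 40176)
C(M, v) = 9 - M (C(M, v) = 3**2 - M = 9 - M)
(B(-222, 30) + s)/(C(-101, 8) - 21935) = ((-222 - 1*30) + 40176)/((9 - 1*(-101)) - 21935) = ((-222 - 30) + 40176)/((9 + 101) - 21935) = (-252 + 40176)/(110 - 21935) = 39924/(-21825) = 39924*(-1/21825) = -4436/2425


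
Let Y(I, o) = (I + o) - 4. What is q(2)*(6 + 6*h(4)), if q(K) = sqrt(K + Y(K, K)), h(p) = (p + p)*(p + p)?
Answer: 390*sqrt(2) ≈ 551.54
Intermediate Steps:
Y(I, o) = -4 + I + o
h(p) = 4*p**2 (h(p) = (2*p)*(2*p) = 4*p**2)
q(K) = sqrt(-4 + 3*K) (q(K) = sqrt(K + (-4 + K + K)) = sqrt(K + (-4 + 2*K)) = sqrt(-4 + 3*K))
q(2)*(6 + 6*h(4)) = sqrt(-4 + 3*2)*(6 + 6*(4*4**2)) = sqrt(-4 + 6)*(6 + 6*(4*16)) = sqrt(2)*(6 + 6*64) = sqrt(2)*(6 + 384) = sqrt(2)*390 = 390*sqrt(2)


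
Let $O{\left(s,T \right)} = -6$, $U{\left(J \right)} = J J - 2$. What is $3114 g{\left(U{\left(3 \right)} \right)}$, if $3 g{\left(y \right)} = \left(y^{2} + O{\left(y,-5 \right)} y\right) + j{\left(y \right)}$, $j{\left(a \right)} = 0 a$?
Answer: $7266$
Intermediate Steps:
$U{\left(J \right)} = -2 + J^{2}$ ($U{\left(J \right)} = J^{2} - 2 = -2 + J^{2}$)
$j{\left(a \right)} = 0$
$g{\left(y \right)} = - 2 y + \frac{y^{2}}{3}$ ($g{\left(y \right)} = \frac{\left(y^{2} - 6 y\right) + 0}{3} = \frac{y^{2} - 6 y}{3} = - 2 y + \frac{y^{2}}{3}$)
$3114 g{\left(U{\left(3 \right)} \right)} = 3114 \frac{\left(-2 + 3^{2}\right) \left(-6 - \left(2 - 3^{2}\right)\right)}{3} = 3114 \frac{\left(-2 + 9\right) \left(-6 + \left(-2 + 9\right)\right)}{3} = 3114 \cdot \frac{1}{3} \cdot 7 \left(-6 + 7\right) = 3114 \cdot \frac{1}{3} \cdot 7 \cdot 1 = 3114 \cdot \frac{7}{3} = 7266$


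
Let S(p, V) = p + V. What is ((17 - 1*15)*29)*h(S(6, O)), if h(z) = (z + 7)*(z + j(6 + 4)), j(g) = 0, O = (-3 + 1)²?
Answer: 9860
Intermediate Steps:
O = 4 (O = (-2)² = 4)
S(p, V) = V + p
h(z) = z*(7 + z) (h(z) = (z + 7)*(z + 0) = (7 + z)*z = z*(7 + z))
((17 - 1*15)*29)*h(S(6, O)) = ((17 - 1*15)*29)*((4 + 6)*(7 + (4 + 6))) = ((17 - 15)*29)*(10*(7 + 10)) = (2*29)*(10*17) = 58*170 = 9860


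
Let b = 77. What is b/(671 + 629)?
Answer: 77/1300 ≈ 0.059231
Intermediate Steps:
b/(671 + 629) = 77/(671 + 629) = 77/1300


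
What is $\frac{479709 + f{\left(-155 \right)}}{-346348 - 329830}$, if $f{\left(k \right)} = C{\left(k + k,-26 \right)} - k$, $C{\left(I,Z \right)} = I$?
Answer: $- \frac{239777}{338089} \approx -0.70921$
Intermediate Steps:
$f{\left(k \right)} = k$ ($f{\left(k \right)} = \left(k + k\right) - k = 2 k - k = k$)
$\frac{479709 + f{\left(-155 \right)}}{-346348 - 329830} = \frac{479709 - 155}{-346348 - 329830} = \frac{479554}{-676178} = 479554 \left(- \frac{1}{676178}\right) = - \frac{239777}{338089}$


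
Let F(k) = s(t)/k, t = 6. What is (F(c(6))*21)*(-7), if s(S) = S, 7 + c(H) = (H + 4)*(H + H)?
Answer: -882/113 ≈ -7.8053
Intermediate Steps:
c(H) = -7 + 2*H*(4 + H) (c(H) = -7 + (H + 4)*(H + H) = -7 + (4 + H)*(2*H) = -7 + 2*H*(4 + H))
F(k) = 6/k
(F(c(6))*21)*(-7) = ((6/(-7 + 2*6**2 + 8*6))*21)*(-7) = ((6/(-7 + 2*36 + 48))*21)*(-7) = ((6/(-7 + 72 + 48))*21)*(-7) = ((6/113)*21)*(-7) = (126/113)*(-7) = -882/113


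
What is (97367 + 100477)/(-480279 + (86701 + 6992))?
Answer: -32974/64431 ≈ -0.51177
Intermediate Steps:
(97367 + 100477)/(-480279 + (86701 + 6992)) = 197844/(-480279 + 93693) = 197844/(-386586) = 197844*(-1/386586) = -32974/64431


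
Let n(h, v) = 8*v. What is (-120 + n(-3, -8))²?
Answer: 33856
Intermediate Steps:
(-120 + n(-3, -8))² = (-120 + 8*(-8))² = (-120 - 64)² = (-184)² = 33856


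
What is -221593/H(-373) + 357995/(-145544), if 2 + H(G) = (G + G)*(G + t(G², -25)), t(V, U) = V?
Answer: -804880848533/327511898392 ≈ -2.4576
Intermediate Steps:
H(G) = -2 + 2*G*(G + G²) (H(G) = -2 + (G + G)*(G + G²) = -2 + (2*G)*(G + G²) = -2 + 2*G*(G + G²))
-221593/H(-373) + 357995/(-145544) = -221593/(-2 + 2*(-373)² + 2*(-373)³) + 357995/(-145544) = -221593/(-2 + 2*139129 + 2*(-51895117)) + 357995*(-1/145544) = -221593/(-2 + 278258 - 103790234) - 15565/6328 = -221593/(-103511978) - 15565/6328 = -221593*(-1/103511978) - 15565/6328 = 221593/103511978 - 15565/6328 = -804880848533/327511898392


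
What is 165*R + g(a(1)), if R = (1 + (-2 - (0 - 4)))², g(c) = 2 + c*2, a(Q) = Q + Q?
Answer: 1491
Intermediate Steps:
a(Q) = 2*Q
g(c) = 2 + 2*c
R = 9 (R = (1 + (-2 - 1*(-4)))² = (1 + (-2 + 4))² = (1 + 2)² = 3² = 9)
165*R + g(a(1)) = 165*9 + (2 + 2*(2*1)) = 1485 + (2 + 2*2) = 1485 + (2 + 4) = 1485 + 6 = 1491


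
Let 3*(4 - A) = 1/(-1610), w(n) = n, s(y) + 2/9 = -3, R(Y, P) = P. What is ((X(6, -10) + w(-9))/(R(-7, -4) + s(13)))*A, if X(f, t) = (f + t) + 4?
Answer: 521667/104650 ≈ 4.9849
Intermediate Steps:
X(f, t) = 4 + f + t
s(y) = -29/9 (s(y) = -2/9 - 3 = -29/9)
A = 19321/4830 (A = 4 - ⅓/(-1610) = 4 - ⅓*(-1/1610) = 4 + 1/4830 = 19321/4830 ≈ 4.0002)
((X(6, -10) + w(-9))/(R(-7, -4) + s(13)))*A = (((4 + 6 - 10) - 9)/(-4 - 29/9))*(19321/4830) = ((0 - 9)/(-65/9))*(19321/4830) = -9*(-9/65)*(19321/4830) = (81/65)*(19321/4830) = 521667/104650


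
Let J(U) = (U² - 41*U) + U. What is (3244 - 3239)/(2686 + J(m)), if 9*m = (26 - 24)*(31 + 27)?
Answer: 405/189262 ≈ 0.0021399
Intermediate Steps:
m = 116/9 (m = ((26 - 24)*(31 + 27))/9 = (2*58)/9 = (⅑)*116 = 116/9 ≈ 12.889)
J(U) = U² - 40*U
(3244 - 3239)/(2686 + J(m)) = (3244 - 3239)/(2686 + 116*(-40 + 116/9)/9) = 5/(2686 + (116/9)*(-244/9)) = 5/(2686 - 28304/81) = 5/(189262/81) = 5*(81/189262) = 405/189262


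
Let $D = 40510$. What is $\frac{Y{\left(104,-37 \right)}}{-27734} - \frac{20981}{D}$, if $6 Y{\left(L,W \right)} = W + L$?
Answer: $- \frac{1747018247}{3370513020} \approx -0.51832$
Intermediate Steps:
$Y{\left(L,W \right)} = \frac{L}{6} + \frac{W}{6}$ ($Y{\left(L,W \right)} = \frac{W + L}{6} = \frac{L + W}{6} = \frac{L}{6} + \frac{W}{6}$)
$\frac{Y{\left(104,-37 \right)}}{-27734} - \frac{20981}{D} = \frac{\frac{1}{6} \cdot 104 + \frac{1}{6} \left(-37\right)}{-27734} - \frac{20981}{40510} = \left(\frac{52}{3} - \frac{37}{6}\right) \left(- \frac{1}{27734}\right) - \frac{20981}{40510} = \frac{67}{6} \left(- \frac{1}{27734}\right) - \frac{20981}{40510} = - \frac{67}{166404} - \frac{20981}{40510} = - \frac{1747018247}{3370513020}$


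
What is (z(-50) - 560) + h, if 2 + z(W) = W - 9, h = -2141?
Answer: -2762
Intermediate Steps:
z(W) = -11 + W (z(W) = -2 + (W - 9) = -2 + (-9 + W) = -11 + W)
(z(-50) - 560) + h = ((-11 - 50) - 560) - 2141 = (-61 - 560) - 2141 = -621 - 2141 = -2762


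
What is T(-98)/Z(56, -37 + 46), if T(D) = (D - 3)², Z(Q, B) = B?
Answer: 10201/9 ≈ 1133.4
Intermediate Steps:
T(D) = (-3 + D)²
T(-98)/Z(56, -37 + 46) = (-3 - 98)²/(-37 + 46) = (-101)²/9 = 10201*(⅑) = 10201/9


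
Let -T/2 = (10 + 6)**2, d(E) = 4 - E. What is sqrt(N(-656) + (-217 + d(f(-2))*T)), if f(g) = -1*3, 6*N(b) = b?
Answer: I*sqrt(35193)/3 ≈ 62.533*I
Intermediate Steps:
N(b) = b/6
f(g) = -3
T = -512 (T = -2*(10 + 6)**2 = -2*16**2 = -2*256 = -512)
sqrt(N(-656) + (-217 + d(f(-2))*T)) = sqrt((1/6)*(-656) + (-217 + (4 - 1*(-3))*(-512))) = sqrt(-328/3 + (-217 + (4 + 3)*(-512))) = sqrt(-328/3 + (-217 + 7*(-512))) = sqrt(-328/3 + (-217 - 3584)) = sqrt(-328/3 - 3801) = sqrt(-11731/3) = I*sqrt(35193)/3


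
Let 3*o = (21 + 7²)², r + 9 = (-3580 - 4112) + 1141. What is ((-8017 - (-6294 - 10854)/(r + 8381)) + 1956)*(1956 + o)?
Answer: -13184737616/607 ≈ -2.1721e+7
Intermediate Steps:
r = -6560 (r = -9 + ((-3580 - 4112) + 1141) = -9 + (-7692 + 1141) = -9 - 6551 = -6560)
o = 4900/3 (o = (21 + 7²)²/3 = (21 + 49)²/3 = (⅓)*70² = (⅓)*4900 = 4900/3 ≈ 1633.3)
((-8017 - (-6294 - 10854)/(r + 8381)) + 1956)*(1956 + o) = ((-8017 - (-6294 - 10854)/(-6560 + 8381)) + 1956)*(1956 + 4900/3) = ((-8017 - (-17148)/1821) + 1956)*(10768/3) = ((-8017 - 1*(-5716/607)) + 1956)*(10768/3) = ((-8017 + 5716/607) + 1956)*(10768/3) = (-4860603/607 + 1956)*(10768/3) = -3673311/607*10768/3 = -13184737616/607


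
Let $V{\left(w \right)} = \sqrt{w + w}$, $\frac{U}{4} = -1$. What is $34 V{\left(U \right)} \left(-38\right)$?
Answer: $- 2584 i \sqrt{2} \approx - 3654.3 i$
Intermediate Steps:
$U = -4$ ($U = 4 \left(-1\right) = -4$)
$V{\left(w \right)} = \sqrt{2} \sqrt{w}$ ($V{\left(w \right)} = \sqrt{2 w} = \sqrt{2} \sqrt{w}$)
$34 V{\left(U \right)} \left(-38\right) = 34 \sqrt{2} \sqrt{-4} \left(-38\right) = 34 \sqrt{2} \cdot 2 i \left(-38\right) = 34 \cdot 2 i \sqrt{2} \left(-38\right) = 68 i \sqrt{2} \left(-38\right) = - 2584 i \sqrt{2}$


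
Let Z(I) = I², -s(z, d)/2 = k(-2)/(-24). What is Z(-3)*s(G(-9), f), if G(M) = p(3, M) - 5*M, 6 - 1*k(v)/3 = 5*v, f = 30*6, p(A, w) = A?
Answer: 36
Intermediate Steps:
f = 180
k(v) = 18 - 15*v
G(M) = 3 - 5*M
s(z, d) = 4 (s(z, d) = -2*(18 - 15*(-2))/(-24) = -2*(18 + 30)*(-1)/24 = -96*(-1)/24 = -2*(-2) = 4)
Z(-3)*s(G(-9), f) = (-3)²*4 = 9*4 = 36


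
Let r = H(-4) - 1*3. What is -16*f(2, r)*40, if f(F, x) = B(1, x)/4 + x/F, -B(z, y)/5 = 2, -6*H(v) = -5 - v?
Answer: 7520/3 ≈ 2506.7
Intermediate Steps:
H(v) = ⅚ + v/6 (H(v) = -(-5 - v)/6 = ⅚ + v/6)
B(z, y) = -10 (B(z, y) = -5*2 = -10)
r = -17/6 (r = (⅚ + (⅙)*(-4)) - 1*3 = (⅚ - ⅔) - 3 = ⅙ - 3 = -17/6 ≈ -2.8333)
f(F, x) = -5/2 + x/F (f(F, x) = -10/4 + x/F = -10*¼ + x/F = -5/2 + x/F)
-16*f(2, r)*40 = -16*(-5/2 - 17/6/2)*40 = -16*(-5/2 - 17/6*½)*40 = -16*(-5/2 - 17/12)*40 = -16*(-47/12)*40 = (188/3)*40 = 7520/3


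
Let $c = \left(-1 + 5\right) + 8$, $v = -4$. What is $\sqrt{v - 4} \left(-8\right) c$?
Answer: $- 192 i \sqrt{2} \approx - 271.53 i$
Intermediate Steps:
$c = 12$ ($c = 4 + 8 = 12$)
$\sqrt{v - 4} \left(-8\right) c = \sqrt{-4 - 4} \left(-8\right) 12 = \sqrt{-8} \left(-8\right) 12 = 2 i \sqrt{2} \left(-8\right) 12 = - 16 i \sqrt{2} \cdot 12 = - 192 i \sqrt{2}$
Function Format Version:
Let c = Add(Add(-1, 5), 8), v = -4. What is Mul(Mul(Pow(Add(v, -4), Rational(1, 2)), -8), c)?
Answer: Mul(-192, I, Pow(2, Rational(1, 2))) ≈ Mul(-271.53, I)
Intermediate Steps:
c = 12 (c = Add(4, 8) = 12)
Mul(Mul(Pow(Add(v, -4), Rational(1, 2)), -8), c) = Mul(Mul(Pow(Add(-4, -4), Rational(1, 2)), -8), 12) = Mul(Mul(Pow(-8, Rational(1, 2)), -8), 12) = Mul(Mul(Mul(2, I, Pow(2, Rational(1, 2))), -8), 12) = Mul(Mul(-16, I, Pow(2, Rational(1, 2))), 12) = Mul(-192, I, Pow(2, Rational(1, 2)))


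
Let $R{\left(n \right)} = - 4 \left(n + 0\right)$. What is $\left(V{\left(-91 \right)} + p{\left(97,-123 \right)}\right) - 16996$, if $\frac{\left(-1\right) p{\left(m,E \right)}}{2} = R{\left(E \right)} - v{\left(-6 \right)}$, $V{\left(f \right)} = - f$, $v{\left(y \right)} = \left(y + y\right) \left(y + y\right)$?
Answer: $-17601$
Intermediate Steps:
$v{\left(y \right)} = 4 y^{2}$ ($v{\left(y \right)} = 2 y 2 y = 4 y^{2}$)
$R{\left(n \right)} = - 4 n$
$p{\left(m,E \right)} = 288 + 8 E$ ($p{\left(m,E \right)} = - 2 \left(- 4 E - 4 \left(-6\right)^{2}\right) = - 2 \left(- 4 E - 4 \cdot 36\right) = - 2 \left(- 4 E - 144\right) = - 2 \left(-144 - 4 E\right) = 288 + 8 E$)
$\left(V{\left(-91 \right)} + p{\left(97,-123 \right)}\right) - 16996 = \left(\left(-1\right) \left(-91\right) + \left(288 + 8 \left(-123\right)\right)\right) - 16996 = \left(91 + \left(288 - 984\right)\right) - 16996 = \left(91 - 696\right) - 16996 = -605 - 16996 = -17601$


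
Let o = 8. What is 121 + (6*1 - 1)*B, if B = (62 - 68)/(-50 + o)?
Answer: 852/7 ≈ 121.71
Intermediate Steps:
B = ⅐ (B = (62 - 68)/(-50 + 8) = -6/(-42) = -6*(-1/42) = ⅐ ≈ 0.14286)
121 + (6*1 - 1)*B = 121 + (6*1 - 1)*(⅐) = 121 + (6 - 1)*(⅐) = 121 + 5*(⅐) = 121 + 5/7 = 852/7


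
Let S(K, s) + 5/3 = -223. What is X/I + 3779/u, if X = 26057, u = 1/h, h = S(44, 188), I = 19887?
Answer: -5628113959/6629 ≈ -8.4901e+5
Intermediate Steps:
S(K, s) = -674/3 (S(K, s) = -5/3 - 223 = -674/3)
h = -674/3 ≈ -224.67
u = -3/674 (u = 1/(-674/3) = -3/674 ≈ -0.0044510)
X/I + 3779/u = 26057/19887 + 3779/(-3/674) = 26057*(1/19887) + 3779*(-674/3) = 26057/19887 - 2547046/3 = -5628113959/6629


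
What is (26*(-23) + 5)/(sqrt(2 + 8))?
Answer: -593*sqrt(10)/10 ≈ -187.52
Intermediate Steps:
(26*(-23) + 5)/(sqrt(2 + 8)) = (-598 + 5)/(sqrt(10)) = (sqrt(10)/10)*(-593) = -593*sqrt(10)/10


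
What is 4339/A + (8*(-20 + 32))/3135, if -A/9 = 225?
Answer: -893891/423225 ≈ -2.1121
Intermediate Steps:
A = -2025 (A = -9*225 = -2025)
4339/A + (8*(-20 + 32))/3135 = 4339/(-2025) + (8*(-20 + 32))/3135 = 4339*(-1/2025) + (8*12)*(1/3135) = -4339/2025 + 96*(1/3135) = -4339/2025 + 32/1045 = -893891/423225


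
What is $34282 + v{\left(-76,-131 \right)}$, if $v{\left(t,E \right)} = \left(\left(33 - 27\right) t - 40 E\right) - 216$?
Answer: $38850$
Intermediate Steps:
$v{\left(t,E \right)} = -216 - 40 E + 6 t$ ($v{\left(t,E \right)} = \left(6 t - 40 E\right) - 216 = \left(- 40 E + 6 t\right) - 216 = -216 - 40 E + 6 t$)
$34282 + v{\left(-76,-131 \right)} = 34282 - -4568 = 34282 + 4568 = 38850$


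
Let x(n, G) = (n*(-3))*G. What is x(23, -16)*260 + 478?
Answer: 287518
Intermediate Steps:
x(n, G) = -3*G*n (x(n, G) = (-3*n)*G = -3*G*n)
x(23, -16)*260 + 478 = -3*(-16)*23*260 + 478 = 1104*260 + 478 = 287040 + 478 = 287518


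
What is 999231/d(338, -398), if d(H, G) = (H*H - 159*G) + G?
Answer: 999231/177128 ≈ 5.6413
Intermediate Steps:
d(H, G) = H**2 - 158*G (d(H, G) = (H**2 - 159*G) + G = H**2 - 158*G)
999231/d(338, -398) = 999231/(338**2 - 158*(-398)) = 999231/(114244 + 62884) = 999231/177128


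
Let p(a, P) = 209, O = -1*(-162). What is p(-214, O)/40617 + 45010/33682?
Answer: 917605354/684030897 ≈ 1.3415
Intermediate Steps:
O = 162
p(-214, O)/40617 + 45010/33682 = 209/40617 + 45010/33682 = 209*(1/40617) + 45010*(1/33682) = 209/40617 + 22505/16841 = 917605354/684030897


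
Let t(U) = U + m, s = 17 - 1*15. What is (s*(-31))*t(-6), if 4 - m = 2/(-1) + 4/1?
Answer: 248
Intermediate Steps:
s = 2 (s = 17 - 15 = 2)
m = 2 (m = 4 - (2/(-1) + 4/1) = 4 - (2*(-1) + 4*1) = 4 - (-2 + 4) = 4 - 1*2 = 4 - 2 = 2)
t(U) = 2 + U (t(U) = U + 2 = 2 + U)
(s*(-31))*t(-6) = (2*(-31))*(2 - 6) = -62*(-4) = 248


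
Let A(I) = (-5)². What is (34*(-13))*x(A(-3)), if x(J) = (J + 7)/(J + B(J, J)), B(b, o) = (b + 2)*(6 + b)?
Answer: -7072/431 ≈ -16.408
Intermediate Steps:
A(I) = 25
B(b, o) = (2 + b)*(6 + b)
x(J) = (7 + J)/(12 + J² + 9*J) (x(J) = (J + 7)/(J + (12 + J² + 8*J)) = (7 + J)/(12 + J² + 9*J))
(34*(-13))*x(A(-3)) = (34*(-13))*((7 + 25)/(12 + 25² + 9*25)) = -442*32/(12 + 625 + 225) = -442*32/862 = -221*32/431 = -442*16/431 = -7072/431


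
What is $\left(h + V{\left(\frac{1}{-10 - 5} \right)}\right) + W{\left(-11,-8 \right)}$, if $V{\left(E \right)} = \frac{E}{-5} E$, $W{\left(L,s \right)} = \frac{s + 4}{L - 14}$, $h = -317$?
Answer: $- \frac{356446}{1125} \approx -316.84$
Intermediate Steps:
$W{\left(L,s \right)} = \frac{4 + s}{-14 + L}$
$V{\left(E \right)} = - \frac{E^{2}}{5}$ ($V{\left(E \right)} = E \left(- \frac{1}{5}\right) E = - \frac{E}{5} E = - \frac{E^{2}}{5}$)
$\left(h + V{\left(\frac{1}{-10 - 5} \right)}\right) + W{\left(-11,-8 \right)} = \left(-317 - \frac{\left(\frac{1}{-10 - 5}\right)^{2}}{5}\right) + \frac{4 - 8}{-14 - 11} = \left(-317 - \frac{\left(\frac{1}{-15}\right)^{2}}{5}\right) + \frac{1}{-25} \left(-4\right) = \left(-317 - \frac{\left(- \frac{1}{15}\right)^{2}}{5}\right) - - \frac{4}{25} = \left(-317 - \frac{1}{1125}\right) + \frac{4}{25} = - \frac{356626}{1125} + \frac{4}{25} = - \frac{356446}{1125}$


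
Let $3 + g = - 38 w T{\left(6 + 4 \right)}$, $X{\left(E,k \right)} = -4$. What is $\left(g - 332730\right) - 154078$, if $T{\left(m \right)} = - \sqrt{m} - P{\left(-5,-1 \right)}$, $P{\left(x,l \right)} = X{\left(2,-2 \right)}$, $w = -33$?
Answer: $-481795 - 1254 \sqrt{10} \approx -4.8576 \cdot 10^{5}$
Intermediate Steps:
$P{\left(x,l \right)} = -4$
$T{\left(m \right)} = 4 - \sqrt{m}$ ($T{\left(m \right)} = - \sqrt{m} - -4 = - \sqrt{m} + 4 = 4 - \sqrt{m}$)
$g = 5013 - 1254 \sqrt{10}$ ($g = -3 + \left(-38\right) \left(-33\right) \left(4 - \sqrt{6 + 4}\right) = -3 + 1254 \left(4 - \sqrt{10}\right) = -3 + \left(5016 - 1254 \sqrt{10}\right) = 5013 - 1254 \sqrt{10} \approx 1047.5$)
$\left(g - 332730\right) - 154078 = \left(\left(5013 - 1254 \sqrt{10}\right) - 332730\right) - 154078 = \left(-327717 - 1254 \sqrt{10}\right) - 154078 = -481795 - 1254 \sqrt{10}$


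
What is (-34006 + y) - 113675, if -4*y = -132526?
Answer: -229099/2 ≈ -1.1455e+5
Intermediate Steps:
y = 66263/2 (y = -¼*(-132526) = 66263/2 ≈ 33132.)
(-34006 + y) - 113675 = (-34006 + 66263/2) - 113675 = -1749/2 - 113675 = -229099/2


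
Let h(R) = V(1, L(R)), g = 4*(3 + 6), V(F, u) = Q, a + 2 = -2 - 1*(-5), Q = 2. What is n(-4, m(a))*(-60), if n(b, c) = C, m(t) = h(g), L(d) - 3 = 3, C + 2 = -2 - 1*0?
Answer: 240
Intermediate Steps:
C = -4 (C = -2 + (-2 - 1*0) = -2 + (-2 + 0) = -2 - 2 = -4)
a = 1 (a = -2 + (-2 - 1*(-5)) = -2 + (-2 + 5) = -2 + 3 = 1)
L(d) = 6 (L(d) = 3 + 3 = 6)
V(F, u) = 2
g = 36 (g = 4*9 = 36)
h(R) = 2
m(t) = 2
n(b, c) = -4
n(-4, m(a))*(-60) = -4*(-60) = 240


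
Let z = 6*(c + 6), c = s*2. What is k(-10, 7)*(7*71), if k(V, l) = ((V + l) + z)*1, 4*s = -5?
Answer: 8946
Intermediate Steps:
s = -5/4 (s = (1/4)*(-5) = -5/4 ≈ -1.2500)
c = -5/2 (c = -5/4*2 = -5/2 ≈ -2.5000)
z = 21 (z = 6*(-5/2 + 6) = 6*(7/2) = 21)
k(V, l) = 21 + V + l (k(V, l) = ((V + l) + 21)*1 = (21 + V + l)*1 = 21 + V + l)
k(-10, 7)*(7*71) = (21 - 10 + 7)*(7*71) = 18*497 = 8946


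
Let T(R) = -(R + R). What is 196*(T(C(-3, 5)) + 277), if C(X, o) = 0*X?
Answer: 54292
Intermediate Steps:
C(X, o) = 0
T(R) = -2*R
196*(T(C(-3, 5)) + 277) = 196*(-2*0 + 277) = 196*(0 + 277) = 196*277 = 54292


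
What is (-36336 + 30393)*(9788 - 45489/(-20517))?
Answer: -56845045455/977 ≈ -5.8183e+7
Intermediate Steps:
(-36336 + 30393)*(9788 - 45489/(-20517)) = -5943*(9788 - 45489*(-1/20517)) = -5943*(9788 + 15163/6839) = -5943*66955295/6839 = -56845045455/977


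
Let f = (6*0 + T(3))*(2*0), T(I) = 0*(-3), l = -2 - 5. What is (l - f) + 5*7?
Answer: 28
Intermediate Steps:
l = -7
T(I) = 0
f = 0 (f = (6*0 + 0)*(2*0) = (0 + 0)*0 = 0*0 = 0)
(l - f) + 5*7 = (-7 - 1*0) + 5*7 = (-7 + 0) + 35 = -7 + 35 = 28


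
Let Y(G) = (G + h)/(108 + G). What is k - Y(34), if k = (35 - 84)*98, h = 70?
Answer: -340994/71 ≈ -4802.7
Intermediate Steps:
k = -4802 (k = -49*98 = -4802)
Y(G) = (70 + G)/(108 + G) (Y(G) = (G + 70)/(108 + G) = (70 + G)/(108 + G))
k - Y(34) = -4802 - (70 + 34)/(108 + 34) = -4802 - 104/142 = -4802 - 1*52/71 = -4802 - 52/71 = -340994/71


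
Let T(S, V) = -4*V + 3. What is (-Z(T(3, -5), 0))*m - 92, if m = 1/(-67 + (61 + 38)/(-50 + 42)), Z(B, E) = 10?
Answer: -11668/127 ≈ -91.874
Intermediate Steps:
T(S, V) = 3 - 4*V
m = -8/635 (m = 1/(-67 + 99/(-8)) = 1/(-67 + 99*(-⅛)) = 1/(-67 - 99/8) = 1/(-635/8) = -8/635 ≈ -0.012598)
(-Z(T(3, -5), 0))*m - 92 = -1*10*(-8/635) - 92 = -10*(-8/635) - 92 = 16/127 - 92 = -11668/127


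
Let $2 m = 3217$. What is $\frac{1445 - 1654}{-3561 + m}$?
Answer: $\frac{38}{355} \approx 0.10704$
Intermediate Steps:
$m = \frac{3217}{2}$ ($m = \frac{1}{2} \cdot 3217 = \frac{3217}{2} \approx 1608.5$)
$\frac{1445 - 1654}{-3561 + m} = \frac{1445 - 1654}{-3561 + \frac{3217}{2}} = - \frac{209}{- \frac{3905}{2}} = \left(-209\right) \left(- \frac{2}{3905}\right) = \frac{38}{355}$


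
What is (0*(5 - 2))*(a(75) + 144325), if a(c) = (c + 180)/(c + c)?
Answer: 0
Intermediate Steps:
a(c) = (180 + c)/(2*c) (a(c) = (180 + c)/((2*c)) = (180 + c)*(1/(2*c)) = (180 + c)/(2*c))
(0*(5 - 2))*(a(75) + 144325) = (0*(5 - 2))*((½)*(180 + 75)/75 + 144325) = (0*3)*((½)*(1/75)*255 + 144325) = 0*(17/10 + 144325) = 0*(1443267/10) = 0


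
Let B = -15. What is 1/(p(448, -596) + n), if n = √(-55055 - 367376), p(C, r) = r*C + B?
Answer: -267023/71301704960 - I*√422431/71301704960 ≈ -3.745e-6 - 9.1155e-9*I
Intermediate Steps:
p(C, r) = -15 + C*r (p(C, r) = r*C - 15 = C*r - 15 = -15 + C*r)
n = I*√422431 (n = √(-422431) = I*√422431 ≈ 649.95*I)
1/(p(448, -596) + n) = 1/((-15 + 448*(-596)) + I*√422431) = 1/((-15 - 267008) + I*√422431) = 1/(-267023 + I*√422431)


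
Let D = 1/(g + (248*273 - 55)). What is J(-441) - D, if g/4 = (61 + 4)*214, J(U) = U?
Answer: -54370450/123289 ≈ -441.00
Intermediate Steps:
g = 55640 (g = 4*((61 + 4)*214) = 4*(65*214) = 4*13910 = 55640)
D = 1/123289 (D = 1/(55640 + (248*273 - 55)) = 1/(55640 + (67704 - 55)) = 1/(55640 + 67649) = 1/123289 ≈ 8.1110e-6)
J(-441) - D = -441 - 1*1/123289 = -441 - 1/123289 = -54370450/123289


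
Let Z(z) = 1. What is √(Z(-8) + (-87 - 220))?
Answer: 3*I*√34 ≈ 17.493*I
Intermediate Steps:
√(Z(-8) + (-87 - 220)) = √(1 + (-87 - 220)) = √(1 - 307) = √(-306) = 3*I*√34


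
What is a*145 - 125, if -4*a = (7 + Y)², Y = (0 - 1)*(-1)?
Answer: -2445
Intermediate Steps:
Y = 1 (Y = -1*(-1) = 1)
a = -16 (a = -(7 + 1)²/4 = -¼*8² = -¼*64 = -16)
a*145 - 125 = -16*145 - 125 = -2320 - 125 = -2445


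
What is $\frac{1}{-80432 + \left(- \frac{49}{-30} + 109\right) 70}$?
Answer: $- \frac{3}{218063} \approx -1.3757 \cdot 10^{-5}$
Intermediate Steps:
$\frac{1}{-80432 + \left(- \frac{49}{-30} + 109\right) 70} = \frac{1}{-80432 + \left(\left(-49\right) \left(- \frac{1}{30}\right) + 109\right) 70} = \frac{1}{-80432 + \left(\frac{49}{30} + 109\right) 70} = \frac{1}{-80432 + \frac{3319}{30} \cdot 70} = \frac{1}{-80432 + \frac{23233}{3}} = \frac{1}{- \frac{218063}{3}} = - \frac{3}{218063}$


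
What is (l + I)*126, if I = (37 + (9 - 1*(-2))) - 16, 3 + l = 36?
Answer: 8190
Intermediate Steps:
l = 33 (l = -3 + 36 = 33)
I = 32 (I = (37 + (9 + 2)) - 16 = (37 + 11) - 16 = 48 - 16 = 32)
(l + I)*126 = (33 + 32)*126 = 65*126 = 8190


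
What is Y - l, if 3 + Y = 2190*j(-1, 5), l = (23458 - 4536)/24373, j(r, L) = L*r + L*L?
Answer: 1067445359/24373 ≈ 43796.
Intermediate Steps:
j(r, L) = L**2 + L*r (j(r, L) = L*r + L**2 = L**2 + L*r)
l = 18922/24373 (l = 18922*(1/24373) = 18922/24373 ≈ 0.77635)
Y = 43797 (Y = -3 + 2190*(5*(5 - 1)) = -3 + 2190*(5*4) = -3 + 2190*20 = -3 + 43800 = 43797)
Y - l = 43797 - 1*18922/24373 = 43797 - 18922/24373 = 1067445359/24373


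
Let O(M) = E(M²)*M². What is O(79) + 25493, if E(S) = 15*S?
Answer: 584276708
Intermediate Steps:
O(M) = 15*M⁴ (O(M) = (15*M²)*M² = 15*M⁴)
O(79) + 25493 = 15*79⁴ + 25493 = 15*38950081 + 25493 = 584251215 + 25493 = 584276708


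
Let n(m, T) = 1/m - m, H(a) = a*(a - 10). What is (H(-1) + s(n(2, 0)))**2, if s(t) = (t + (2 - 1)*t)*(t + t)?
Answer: 400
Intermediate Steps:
H(a) = a*(-10 + a)
s(t) = 4*t**2 (s(t) = (t + 1*t)*(2*t) = (t + t)*(2*t) = (2*t)*(2*t) = 4*t**2)
(H(-1) + s(n(2, 0)))**2 = (-(-10 - 1) + 4*(1/2 - 1*2)**2)**2 = (-1*(-11) + 4*(1/2 - 2)**2)**2 = (11 + 4*(-3/2)**2)**2 = (11 + 4*(9/4))**2 = (11 + 9)**2 = 20**2 = 400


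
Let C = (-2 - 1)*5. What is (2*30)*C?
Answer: -900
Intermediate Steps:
C = -15 (C = -3*5 = -15)
(2*30)*C = (2*30)*(-15) = 60*(-15) = -900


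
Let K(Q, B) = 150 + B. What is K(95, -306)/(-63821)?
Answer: 156/63821 ≈ 0.0024443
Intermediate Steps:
K(95, -306)/(-63821) = (150 - 306)/(-63821) = -156*(-1/63821) = 156/63821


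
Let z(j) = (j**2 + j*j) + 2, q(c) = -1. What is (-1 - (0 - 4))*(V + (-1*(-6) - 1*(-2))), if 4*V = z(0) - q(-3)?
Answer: 105/4 ≈ 26.250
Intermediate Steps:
z(j) = 2 + 2*j**2 (z(j) = (j**2 + j**2) + 2 = 2*j**2 + 2 = 2 + 2*j**2)
V = 3/4 (V = ((2 + 2*0**2) - 1*(-1))/4 = ((2 + 2*0) + 1)/4 = ((2 + 0) + 1)/4 = (2 + 1)/4 = (1/4)*3 = 3/4 ≈ 0.75000)
(-1 - (0 - 4))*(V + (-1*(-6) - 1*(-2))) = (-1 - (0 - 4))*(3/4 + (-1*(-6) - 1*(-2))) = (-1 - 1*(-4))*(3/4 + (6 + 2)) = (-1 + 4)*(3/4 + 8) = 3*(35/4) = 105/4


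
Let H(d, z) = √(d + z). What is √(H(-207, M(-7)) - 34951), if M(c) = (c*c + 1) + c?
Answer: √(-34951 + 2*I*√41) ≈ 0.0343 + 186.95*I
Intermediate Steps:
M(c) = 1 + c + c² (M(c) = (c² + 1) + c = (1 + c²) + c = 1 + c + c²)
√(H(-207, M(-7)) - 34951) = √(√(-207 + (1 - 7 + (-7)²)) - 34951) = √(√(-207 + (1 - 7 + 49)) - 34951) = √(√(-207 + 43) - 34951) = √(√(-164) - 34951) = √(2*I*√41 - 34951) = √(-34951 + 2*I*√41)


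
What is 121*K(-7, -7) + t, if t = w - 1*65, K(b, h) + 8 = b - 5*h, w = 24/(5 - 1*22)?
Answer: 40011/17 ≈ 2353.6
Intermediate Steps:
w = -24/17 (w = 24/(5 - 22) = 24/(-17) = 24*(-1/17) = -24/17 ≈ -1.4118)
K(b, h) = -8 + b - 5*h (K(b, h) = -8 + (b - 5*h) = -8 + b - 5*h)
t = -1129/17 (t = -24/17 - 1*65 = -24/17 - 65 = -1129/17 ≈ -66.412)
121*K(-7, -7) + t = 121*(-8 - 7 - 5*(-7)) - 1129/17 = 121*(-8 - 7 + 35) - 1129/17 = 121*20 - 1129/17 = 2420 - 1129/17 = 40011/17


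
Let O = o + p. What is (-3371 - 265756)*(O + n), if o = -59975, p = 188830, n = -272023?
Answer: 38530374336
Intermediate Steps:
O = 128855 (O = -59975 + 188830 = 128855)
(-3371 - 265756)*(O + n) = (-3371 - 265756)*(128855 - 272023) = -269127*(-143168) = 38530374336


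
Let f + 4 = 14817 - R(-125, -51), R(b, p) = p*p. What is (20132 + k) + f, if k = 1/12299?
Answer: 397798857/12299 ≈ 32344.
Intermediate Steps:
R(b, p) = p**2
k = 1/12299 ≈ 8.1307e-5
f = 12212 (f = -4 + (14817 - 1*(-51)**2) = -4 + (14817 - 1*2601) = -4 + (14817 - 2601) = -4 + 12216 = 12212)
(20132 + k) + f = (20132 + 1/12299) + 12212 = 247603469/12299 + 12212 = 397798857/12299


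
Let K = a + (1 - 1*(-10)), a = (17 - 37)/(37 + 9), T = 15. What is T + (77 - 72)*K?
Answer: 1560/23 ≈ 67.826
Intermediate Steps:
a = -10/23 (a = -20/46 = -20*1/46 = -10/23 ≈ -0.43478)
K = 243/23 (K = -10/23 + (1 - 1*(-10)) = -10/23 + (1 + 10) = -10/23 + 11 = 243/23 ≈ 10.565)
T + (77 - 72)*K = 15 + (77 - 72)*(243/23) = 15 + 5*(243/23) = 15 + 1215/23 = 1560/23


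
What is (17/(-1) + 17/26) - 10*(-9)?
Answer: 1915/26 ≈ 73.654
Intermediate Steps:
(17/(-1) + 17/26) - 10*(-9) = (17*(-1) + 17*(1/26)) + 90 = (-17 + 17/26) + 90 = -425/26 + 90 = 1915/26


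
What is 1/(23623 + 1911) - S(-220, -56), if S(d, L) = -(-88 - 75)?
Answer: -4162041/25534 ≈ -163.00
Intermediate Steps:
S(d, L) = 163 (S(d, L) = -1*(-163) = 163)
1/(23623 + 1911) - S(-220, -56) = 1/(23623 + 1911) - 1*163 = 1/25534 - 163 = -4162041/25534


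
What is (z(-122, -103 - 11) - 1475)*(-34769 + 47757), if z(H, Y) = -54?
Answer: -19858652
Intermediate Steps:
(z(-122, -103 - 11) - 1475)*(-34769 + 47757) = (-54 - 1475)*(-34769 + 47757) = -1529*12988 = -19858652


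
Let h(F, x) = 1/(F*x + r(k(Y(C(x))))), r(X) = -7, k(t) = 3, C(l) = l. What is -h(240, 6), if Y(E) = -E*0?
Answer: -1/1433 ≈ -0.00069784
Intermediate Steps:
Y(E) = 0
h(F, x) = 1/(-7 + F*x) (h(F, x) = 1/(F*x - 7) = 1/(-7 + F*x))
-h(240, 6) = -1/(-7 + 240*6) = -1/(-7 + 1440) = -1/1433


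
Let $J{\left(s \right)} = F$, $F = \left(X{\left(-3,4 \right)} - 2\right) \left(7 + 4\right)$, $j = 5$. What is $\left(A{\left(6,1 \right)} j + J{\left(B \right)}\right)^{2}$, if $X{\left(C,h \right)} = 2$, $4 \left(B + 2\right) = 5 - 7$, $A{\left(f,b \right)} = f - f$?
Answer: $0$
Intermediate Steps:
$A{\left(f,b \right)} = 0$
$B = - \frac{5}{2}$ ($B = -2 + \frac{5 - 7}{4} = -2 + \frac{1}{4} \left(-2\right) = -2 - \frac{1}{2} = - \frac{5}{2} \approx -2.5$)
$F = 0$ ($F = \left(2 - 2\right) \left(7 + 4\right) = 0 \cdot 11 = 0$)
$J{\left(s \right)} = 0$
$\left(A{\left(6,1 \right)} j + J{\left(B \right)}\right)^{2} = \left(0 \cdot 5 + 0\right)^{2} = \left(0 + 0\right)^{2} = 0^{2} = 0$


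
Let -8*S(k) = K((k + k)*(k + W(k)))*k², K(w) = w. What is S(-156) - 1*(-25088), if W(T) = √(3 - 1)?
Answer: -148035136 + 949104*√2 ≈ -1.4669e+8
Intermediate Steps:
W(T) = √2
S(k) = -k³*(k + √2)/4 (S(k) = -(k + k)*(k + √2)*k²/8 = -(2*k)*(k + √2)*k²/8 = -2*k*(k + √2)*k²/8 = -k³*(k + √2)/4)
S(-156) - 1*(-25088) = (¼)*(-156)³*(-1*(-156) - √2) - 1*(-25088) = (¼)*(-3796416)*(156 - √2) + 25088 = (-148060224 + 949104*√2) + 25088 = -148035136 + 949104*√2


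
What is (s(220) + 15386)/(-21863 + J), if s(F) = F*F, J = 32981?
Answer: 10631/1853 ≈ 5.7372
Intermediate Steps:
s(F) = F**2
(s(220) + 15386)/(-21863 + J) = (220**2 + 15386)/(-21863 + 32981) = (48400 + 15386)/11118 = 63786*(1/11118) = 10631/1853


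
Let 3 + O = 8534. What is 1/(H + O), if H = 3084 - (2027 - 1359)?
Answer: 1/10947 ≈ 9.1349e-5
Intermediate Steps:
O = 8531 (O = -3 + 8534 = 8531)
H = 2416 (H = 3084 - 1*668 = 3084 - 668 = 2416)
1/(H + O) = 1/(2416 + 8531) = 1/10947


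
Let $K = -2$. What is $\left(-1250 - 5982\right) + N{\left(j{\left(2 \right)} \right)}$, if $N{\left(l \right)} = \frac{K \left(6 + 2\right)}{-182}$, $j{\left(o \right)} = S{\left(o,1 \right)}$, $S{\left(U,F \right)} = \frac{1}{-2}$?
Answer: $- \frac{658104}{91} \approx -7231.9$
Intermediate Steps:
$S{\left(U,F \right)} = - \frac{1}{2}$
$j{\left(o \right)} = - \frac{1}{2}$
$N{\left(l \right)} = \frac{8}{91}$ ($N{\left(l \right)} = \frac{\left(-2\right) \left(6 + 2\right)}{-182} = \left(-2\right) 8 \left(- \frac{1}{182}\right) = \left(-16\right) \left(- \frac{1}{182}\right) = \frac{8}{91}$)
$\left(-1250 - 5982\right) + N{\left(j{\left(2 \right)} \right)} = \left(-1250 - 5982\right) + \frac{8}{91} = -7232 + \frac{8}{91} = - \frac{658104}{91}$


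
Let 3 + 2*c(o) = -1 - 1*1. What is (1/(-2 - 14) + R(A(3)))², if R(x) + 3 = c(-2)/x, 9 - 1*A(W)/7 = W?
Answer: 1100401/112896 ≈ 9.7470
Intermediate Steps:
A(W) = 63 - 7*W
c(o) = -5/2 (c(o) = -3/2 + (-1 - 1*1)/2 = -3/2 + (-1 - 1)/2 = -3/2 + (½)*(-2) = -3/2 - 1 = -5/2)
R(x) = -3 - 5/(2*x)
(1/(-2 - 14) + R(A(3)))² = (1/(-2 - 14) + (-3 - 5/(2*(63 - 7*3))))² = (1/(-16) + (-3 - 5/(2*(63 - 21))))² = (-1/16 + (-3 - 5/2/42))² = (-1/16 + (-3 - 5/2*1/42))² = (-1/16 + (-3 - 5/84))² = (-1/16 - 257/84)² = (-1049/336)² = 1100401/112896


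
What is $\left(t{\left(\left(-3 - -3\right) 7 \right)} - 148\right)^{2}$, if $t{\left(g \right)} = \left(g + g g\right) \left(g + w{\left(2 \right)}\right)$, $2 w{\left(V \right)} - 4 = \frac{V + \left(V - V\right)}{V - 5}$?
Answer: $21904$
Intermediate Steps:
$w{\left(V \right)} = 2 + \frac{V}{2 \left(-5 + V\right)}$ ($w{\left(V \right)} = 2 + \frac{\left(V + \left(V - V\right)\right) \frac{1}{V - 5}}{2} = 2 + \frac{\left(V + 0\right) \frac{1}{-5 + V}}{2} = 2 + \frac{V \frac{1}{-5 + V}}{2} = 2 + \frac{V}{2 \left(-5 + V\right)}$)
$t{\left(g \right)} = \left(\frac{5}{3} + g\right) \left(g + g^{2}\right)$ ($t{\left(g \right)} = \left(g + g g\right) \left(g + \frac{5 \left(-4 + 2\right)}{2 \left(-5 + 2\right)}\right) = \left(g + g^{2}\right) \left(g + \frac{5}{2} \frac{1}{-3} \left(-2\right)\right) = \left(g + g^{2}\right) \left(g + \frac{5}{2} \left(- \frac{1}{3}\right) \left(-2\right)\right) = \left(g + g^{2}\right) \left(g + \frac{5}{3}\right) = \left(g + g^{2}\right) \left(\frac{5}{3} + g\right) = \left(\frac{5}{3} + g\right) \left(g + g^{2}\right)$)
$\left(t{\left(\left(-3 - -3\right) 7 \right)} - 148\right)^{2} = \left(\frac{\left(-3 - -3\right) 7 \left(5 + 3 \left(\left(-3 - -3\right) 7\right)^{2} + 8 \left(-3 - -3\right) 7\right)}{3} - 148\right)^{2} = \left(\frac{\left(-3 + 3\right) 7 \left(5 + 3 \left(\left(-3 + 3\right) 7\right)^{2} + 8 \left(-3 + 3\right) 7\right)}{3} - 148\right)^{2} = \left(\frac{0 \cdot 7 \left(5 + 3 \left(0 \cdot 7\right)^{2} + 8 \cdot 0 \cdot 7\right)}{3} - 148\right)^{2} = \left(\frac{1}{3} \cdot 0 \left(5 + 3 \cdot 0^{2} + 8 \cdot 0\right) - 148\right)^{2} = \left(\frac{1}{3} \cdot 0 \left(5 + 3 \cdot 0 + 0\right) - 148\right)^{2} = \left(\frac{1}{3} \cdot 0 \left(5 + 0 + 0\right) - 148\right)^{2} = \left(\frac{1}{3} \cdot 0 \cdot 5 - 148\right)^{2} = \left(0 - 148\right)^{2} = \left(-148\right)^{2} = 21904$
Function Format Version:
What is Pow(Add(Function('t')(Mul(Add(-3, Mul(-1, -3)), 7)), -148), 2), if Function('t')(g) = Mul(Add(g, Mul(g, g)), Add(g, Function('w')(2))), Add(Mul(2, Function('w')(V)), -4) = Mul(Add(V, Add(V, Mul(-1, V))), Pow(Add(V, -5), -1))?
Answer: 21904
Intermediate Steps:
Function('w')(V) = Add(2, Mul(Rational(1, 2), V, Pow(Add(-5, V), -1))) (Function('w')(V) = Add(2, Mul(Rational(1, 2), Mul(Add(V, Add(V, Mul(-1, V))), Pow(Add(V, -5), -1)))) = Add(2, Mul(Rational(1, 2), Mul(Add(V, 0), Pow(Add(-5, V), -1)))) = Add(2, Mul(Rational(1, 2), Mul(V, Pow(Add(-5, V), -1)))) = Add(2, Mul(Rational(1, 2), V, Pow(Add(-5, V), -1))))
Function('t')(g) = Mul(Add(Rational(5, 3), g), Add(g, Pow(g, 2))) (Function('t')(g) = Mul(Add(g, Mul(g, g)), Add(g, Mul(Rational(5, 2), Pow(Add(-5, 2), -1), Add(-4, 2)))) = Mul(Add(g, Pow(g, 2)), Add(g, Mul(Rational(5, 2), Pow(-3, -1), -2))) = Mul(Add(g, Pow(g, 2)), Add(g, Mul(Rational(5, 2), Rational(-1, 3), -2))) = Mul(Add(g, Pow(g, 2)), Add(g, Rational(5, 3))) = Mul(Add(g, Pow(g, 2)), Add(Rational(5, 3), g)) = Mul(Add(Rational(5, 3), g), Add(g, Pow(g, 2))))
Pow(Add(Function('t')(Mul(Add(-3, Mul(-1, -3)), 7)), -148), 2) = Pow(Add(Mul(Rational(1, 3), Mul(Add(-3, Mul(-1, -3)), 7), Add(5, Mul(3, Pow(Mul(Add(-3, Mul(-1, -3)), 7), 2)), Mul(8, Mul(Add(-3, Mul(-1, -3)), 7)))), -148), 2) = Pow(Add(Mul(Rational(1, 3), Mul(Add(-3, 3), 7), Add(5, Mul(3, Pow(Mul(Add(-3, 3), 7), 2)), Mul(8, Mul(Add(-3, 3), 7)))), -148), 2) = Pow(Add(Mul(Rational(1, 3), Mul(0, 7), Add(5, Mul(3, Pow(Mul(0, 7), 2)), Mul(8, Mul(0, 7)))), -148), 2) = Pow(Add(Mul(Rational(1, 3), 0, Add(5, Mul(3, Pow(0, 2)), Mul(8, 0))), -148), 2) = Pow(Add(Mul(Rational(1, 3), 0, Add(5, Mul(3, 0), 0)), -148), 2) = Pow(Add(Mul(Rational(1, 3), 0, Add(5, 0, 0)), -148), 2) = Pow(Add(Mul(Rational(1, 3), 0, 5), -148), 2) = Pow(Add(0, -148), 2) = Pow(-148, 2) = 21904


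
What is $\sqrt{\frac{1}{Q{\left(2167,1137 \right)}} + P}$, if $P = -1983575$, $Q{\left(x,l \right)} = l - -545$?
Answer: $\frac{i \sqrt{6672746298}}{58} \approx 1408.4 i$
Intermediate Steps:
$Q{\left(x,l \right)} = 545 + l$ ($Q{\left(x,l \right)} = l + 545 = 545 + l$)
$\sqrt{\frac{1}{Q{\left(2167,1137 \right)}} + P} = \sqrt{\frac{1}{545 + 1137} - 1983575} = \sqrt{\frac{1}{1682} - 1983575} = \sqrt{- \frac{3336373149}{1682}} = \frac{i \sqrt{6672746298}}{58}$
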